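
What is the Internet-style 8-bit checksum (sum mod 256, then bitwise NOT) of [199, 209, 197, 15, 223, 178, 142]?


Sum = 1163 mod 256 = 139
Complement = 116

116


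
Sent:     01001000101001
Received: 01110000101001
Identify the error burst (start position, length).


XOR: 00111000000000

Burst at position 2, length 3


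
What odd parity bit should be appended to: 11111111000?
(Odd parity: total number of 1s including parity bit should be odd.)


Number of 1s in data: 8
Parity bit: 1

1


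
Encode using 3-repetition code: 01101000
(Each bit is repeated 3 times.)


Each bit -> 3 copies

000111111000111000000000


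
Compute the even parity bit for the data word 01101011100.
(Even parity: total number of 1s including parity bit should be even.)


Number of 1s in data: 6
Parity bit: 0

0


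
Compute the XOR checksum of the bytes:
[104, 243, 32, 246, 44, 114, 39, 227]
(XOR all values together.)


XOR chain: 104 ^ 243 ^ 32 ^ 246 ^ 44 ^ 114 ^ 39 ^ 227 = 215

215


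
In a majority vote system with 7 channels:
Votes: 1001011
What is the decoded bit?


Ones: 4 out of 7
Threshold: 4

1 (4/7 voted 1)


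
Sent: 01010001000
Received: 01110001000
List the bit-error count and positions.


XOR: 00100000000

1 error(s) at position(s): 2


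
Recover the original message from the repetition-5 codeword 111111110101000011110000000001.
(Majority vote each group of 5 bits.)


Groups: 11111, 11101, 01000, 01111, 00000, 00001
Majority votes: 110100

110100


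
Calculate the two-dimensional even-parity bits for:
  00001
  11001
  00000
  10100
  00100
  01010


Row parities: 110010
Column parities: 00010

Row P: 110010, Col P: 00010, Corner: 1


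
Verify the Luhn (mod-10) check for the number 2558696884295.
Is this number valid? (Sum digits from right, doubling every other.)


Luhn sum = 75
75 mod 10 = 5

Invalid (Luhn sum mod 10 = 5)


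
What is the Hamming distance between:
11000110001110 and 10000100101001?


XOR: 01000010100111
Count of 1s: 6

6


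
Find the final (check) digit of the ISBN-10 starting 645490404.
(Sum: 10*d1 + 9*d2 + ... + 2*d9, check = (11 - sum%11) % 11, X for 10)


Weighted sum: 242
242 mod 11 = 0

Check digit: 0


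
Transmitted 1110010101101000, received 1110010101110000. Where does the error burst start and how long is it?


XOR: 0000000000011000

Burst at position 11, length 2


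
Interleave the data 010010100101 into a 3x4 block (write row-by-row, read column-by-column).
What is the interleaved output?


Matrix:
  0100
  1010
  0101
Read columns: 010101010001

010101010001


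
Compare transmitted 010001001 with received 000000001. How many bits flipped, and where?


XOR: 010001000

2 error(s) at position(s): 1, 5


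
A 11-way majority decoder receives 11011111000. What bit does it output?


Ones: 7 out of 11
Threshold: 6

1 (7/11 voted 1)


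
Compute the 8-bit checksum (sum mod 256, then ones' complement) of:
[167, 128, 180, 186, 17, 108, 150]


Sum = 936 mod 256 = 168
Complement = 87

87


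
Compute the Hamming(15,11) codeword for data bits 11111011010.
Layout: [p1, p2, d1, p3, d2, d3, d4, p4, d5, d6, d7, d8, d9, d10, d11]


Parity bits: p1=1, p2=1, p3=1, p4=0

111111101011010


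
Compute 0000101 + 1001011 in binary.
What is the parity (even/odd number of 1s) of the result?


0000101 = 5
1001011 = 75
Sum = 80 = 1010000
1s count = 2

even parity (2 ones in 1010000)


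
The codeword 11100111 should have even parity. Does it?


Number of 1s: 6

Yes, parity is correct (6 ones)


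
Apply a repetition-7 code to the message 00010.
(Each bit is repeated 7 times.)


Each bit -> 7 copies

00000000000000000000011111110000000


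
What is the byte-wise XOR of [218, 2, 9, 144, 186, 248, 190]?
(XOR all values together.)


XOR chain: 218 ^ 2 ^ 9 ^ 144 ^ 186 ^ 248 ^ 190 = 189

189


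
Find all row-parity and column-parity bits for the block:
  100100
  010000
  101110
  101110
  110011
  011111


Row parities: 010001
Column parities: 011000

Row P: 010001, Col P: 011000, Corner: 0


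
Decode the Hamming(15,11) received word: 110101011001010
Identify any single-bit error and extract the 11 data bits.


Syndrome = 2: error at position 2

Data: 00101001010 (corrected bit 2)


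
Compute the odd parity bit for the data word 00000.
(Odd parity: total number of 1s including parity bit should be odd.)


Number of 1s in data: 0
Parity bit: 1

1


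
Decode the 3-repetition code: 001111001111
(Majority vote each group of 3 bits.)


Groups: 001, 111, 001, 111
Majority votes: 0101

0101


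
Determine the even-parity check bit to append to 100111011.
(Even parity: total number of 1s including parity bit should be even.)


Number of 1s in data: 6
Parity bit: 0

0


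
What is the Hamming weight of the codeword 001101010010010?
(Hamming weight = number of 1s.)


Counting 1s in 001101010010010

6


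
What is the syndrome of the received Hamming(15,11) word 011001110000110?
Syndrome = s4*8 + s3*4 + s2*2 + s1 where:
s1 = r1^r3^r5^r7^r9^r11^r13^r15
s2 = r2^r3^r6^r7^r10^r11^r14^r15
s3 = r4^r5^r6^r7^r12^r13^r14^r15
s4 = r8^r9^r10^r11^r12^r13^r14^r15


s1=1, s2=1, s3=0, s4=1

Syndrome = 11 (error at position 11)


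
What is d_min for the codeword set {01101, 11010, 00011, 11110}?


Comparing all pairs, minimum distance: 1
Can detect 0 errors, correct 0 errors

1


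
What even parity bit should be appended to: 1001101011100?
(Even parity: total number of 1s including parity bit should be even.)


Number of 1s in data: 7
Parity bit: 1

1


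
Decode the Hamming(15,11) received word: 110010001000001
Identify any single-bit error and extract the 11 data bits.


Syndrome = 0: no error detected

Data: 01001000001 (no errors)


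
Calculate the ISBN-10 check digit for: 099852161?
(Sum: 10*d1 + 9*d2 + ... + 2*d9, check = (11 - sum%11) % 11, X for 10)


Weighted sum: 273
273 mod 11 = 9

Check digit: 2


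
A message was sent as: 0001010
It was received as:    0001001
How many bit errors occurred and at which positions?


XOR: 0000011

2 error(s) at position(s): 5, 6


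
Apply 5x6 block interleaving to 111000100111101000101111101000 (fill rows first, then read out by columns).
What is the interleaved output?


Matrix:
  111000
  100111
  101000
  101111
  101000
Read columns: 111111000010111010100101001010

111111000010111010100101001010


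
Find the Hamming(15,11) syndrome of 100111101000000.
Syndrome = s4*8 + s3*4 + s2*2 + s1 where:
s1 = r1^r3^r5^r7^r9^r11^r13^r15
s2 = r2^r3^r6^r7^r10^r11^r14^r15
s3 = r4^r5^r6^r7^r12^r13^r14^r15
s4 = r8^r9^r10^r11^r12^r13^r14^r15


s1=0, s2=0, s3=0, s4=1

Syndrome = 8 (error at position 8)


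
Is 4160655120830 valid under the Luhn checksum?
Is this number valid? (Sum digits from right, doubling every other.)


Luhn sum = 42
42 mod 10 = 2

Invalid (Luhn sum mod 10 = 2)


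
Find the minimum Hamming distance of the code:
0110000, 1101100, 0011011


Comparing all pairs, minimum distance: 4
Can detect 3 errors, correct 1 errors

4


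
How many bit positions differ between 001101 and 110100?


XOR: 111001
Count of 1s: 4

4


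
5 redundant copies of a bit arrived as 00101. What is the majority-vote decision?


Ones: 2 out of 5
Threshold: 3

0 (2/5 voted 1)


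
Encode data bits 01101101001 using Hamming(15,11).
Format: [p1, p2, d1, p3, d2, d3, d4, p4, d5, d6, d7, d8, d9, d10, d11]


Parity bits: p1=1, p2=1, p3=0, p4=0

110011001101001


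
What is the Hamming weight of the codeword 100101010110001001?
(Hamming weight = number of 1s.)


Counting 1s in 100101010110001001

8


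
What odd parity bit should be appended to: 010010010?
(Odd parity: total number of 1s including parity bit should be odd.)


Number of 1s in data: 3
Parity bit: 0

0


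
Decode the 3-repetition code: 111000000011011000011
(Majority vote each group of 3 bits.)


Groups: 111, 000, 000, 011, 011, 000, 011
Majority votes: 1001101

1001101


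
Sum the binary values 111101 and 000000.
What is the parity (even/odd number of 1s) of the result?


111101 = 61
000000 = 0
Sum = 61 = 111101
1s count = 5

odd parity (5 ones in 111101)


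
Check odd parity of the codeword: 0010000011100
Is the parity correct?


Number of 1s: 4

No, parity error (4 ones)


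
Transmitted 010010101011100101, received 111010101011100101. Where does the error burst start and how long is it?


XOR: 101000000000000000

Burst at position 0, length 3


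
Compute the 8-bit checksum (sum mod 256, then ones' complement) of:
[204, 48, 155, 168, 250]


Sum = 825 mod 256 = 57
Complement = 198

198


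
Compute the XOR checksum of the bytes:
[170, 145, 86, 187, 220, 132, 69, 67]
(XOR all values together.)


XOR chain: 170 ^ 145 ^ 86 ^ 187 ^ 220 ^ 132 ^ 69 ^ 67 = 136

136


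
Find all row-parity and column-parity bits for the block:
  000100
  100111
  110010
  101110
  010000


Row parities: 10101
Column parities: 101111

Row P: 10101, Col P: 101111, Corner: 1


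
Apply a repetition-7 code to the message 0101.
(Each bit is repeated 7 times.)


Each bit -> 7 copies

0000000111111100000001111111


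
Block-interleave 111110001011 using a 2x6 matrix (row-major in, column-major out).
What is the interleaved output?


Matrix:
  111110
  001011
Read columns: 101011101101

101011101101


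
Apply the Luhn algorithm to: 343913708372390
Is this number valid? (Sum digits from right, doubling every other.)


Luhn sum = 74
74 mod 10 = 4

Invalid (Luhn sum mod 10 = 4)


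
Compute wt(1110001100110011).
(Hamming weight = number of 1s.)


Counting 1s in 1110001100110011

9


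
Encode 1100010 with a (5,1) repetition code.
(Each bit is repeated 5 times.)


Each bit -> 5 copies

11111111110000000000000001111100000


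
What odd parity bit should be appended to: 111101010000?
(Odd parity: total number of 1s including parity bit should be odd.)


Number of 1s in data: 6
Parity bit: 1

1


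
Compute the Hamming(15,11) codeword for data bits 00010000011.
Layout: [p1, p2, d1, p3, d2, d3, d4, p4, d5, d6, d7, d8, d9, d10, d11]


Parity bits: p1=0, p2=1, p3=1, p4=0

010100100000011


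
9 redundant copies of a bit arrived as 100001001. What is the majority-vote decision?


Ones: 3 out of 9
Threshold: 5

0 (3/9 voted 1)


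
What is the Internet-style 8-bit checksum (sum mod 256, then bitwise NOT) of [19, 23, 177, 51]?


Sum = 270 mod 256 = 14
Complement = 241

241


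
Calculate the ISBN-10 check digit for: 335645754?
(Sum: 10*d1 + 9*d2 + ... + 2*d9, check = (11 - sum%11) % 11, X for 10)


Weighted sum: 239
239 mod 11 = 8

Check digit: 3


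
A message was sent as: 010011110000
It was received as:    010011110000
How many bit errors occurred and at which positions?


XOR: 000000000000

0 errors (received matches sent)


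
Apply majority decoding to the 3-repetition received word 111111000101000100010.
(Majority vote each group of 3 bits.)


Groups: 111, 111, 000, 101, 000, 100, 010
Majority votes: 1101000

1101000


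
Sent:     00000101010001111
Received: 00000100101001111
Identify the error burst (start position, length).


XOR: 00000001111000000

Burst at position 7, length 4


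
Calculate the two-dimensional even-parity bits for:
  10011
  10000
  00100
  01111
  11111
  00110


Row parities: 111010
Column parities: 10001

Row P: 111010, Col P: 10001, Corner: 0


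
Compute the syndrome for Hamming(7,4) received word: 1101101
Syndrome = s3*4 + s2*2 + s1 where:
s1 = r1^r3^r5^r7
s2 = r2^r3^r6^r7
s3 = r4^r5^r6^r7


s1=1, s2=0, s3=1

Syndrome = 5 (error at position 5)


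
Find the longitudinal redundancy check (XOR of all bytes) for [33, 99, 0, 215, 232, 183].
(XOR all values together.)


XOR chain: 33 ^ 99 ^ 0 ^ 215 ^ 232 ^ 183 = 202

202


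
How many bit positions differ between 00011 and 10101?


XOR: 10110
Count of 1s: 3

3


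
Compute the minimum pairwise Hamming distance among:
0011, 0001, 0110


Comparing all pairs, minimum distance: 1
Can detect 0 errors, correct 0 errors

1


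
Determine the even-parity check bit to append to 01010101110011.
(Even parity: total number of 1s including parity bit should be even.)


Number of 1s in data: 8
Parity bit: 0

0


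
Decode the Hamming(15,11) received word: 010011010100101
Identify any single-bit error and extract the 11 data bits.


Syndrome = 1: error at position 1

Data: 01100100101 (corrected bit 1)


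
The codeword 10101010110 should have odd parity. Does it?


Number of 1s: 6

No, parity error (6 ones)


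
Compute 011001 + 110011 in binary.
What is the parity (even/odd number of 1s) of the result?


011001 = 25
110011 = 51
Sum = 76 = 1001100
1s count = 3

odd parity (3 ones in 1001100)


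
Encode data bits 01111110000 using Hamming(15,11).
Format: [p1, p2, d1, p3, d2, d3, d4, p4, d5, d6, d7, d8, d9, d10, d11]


Parity bits: p1=0, p2=0, p3=1, p4=1

000111111110000


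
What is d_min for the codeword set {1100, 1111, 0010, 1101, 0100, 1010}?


Comparing all pairs, minimum distance: 1
Can detect 0 errors, correct 0 errors

1


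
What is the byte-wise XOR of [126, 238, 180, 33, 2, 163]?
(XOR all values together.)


XOR chain: 126 ^ 238 ^ 180 ^ 33 ^ 2 ^ 163 = 164

164


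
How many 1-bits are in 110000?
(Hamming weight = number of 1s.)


Counting 1s in 110000

2


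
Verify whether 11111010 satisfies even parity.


Number of 1s: 6

Yes, parity is correct (6 ones)


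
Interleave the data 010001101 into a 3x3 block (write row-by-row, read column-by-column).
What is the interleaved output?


Matrix:
  010
  001
  101
Read columns: 001100011

001100011


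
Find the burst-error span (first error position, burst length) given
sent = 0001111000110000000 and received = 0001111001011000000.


XOR: 0000000001101000000

Burst at position 9, length 4


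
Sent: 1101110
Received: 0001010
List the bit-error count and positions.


XOR: 1100100

3 error(s) at position(s): 0, 1, 4


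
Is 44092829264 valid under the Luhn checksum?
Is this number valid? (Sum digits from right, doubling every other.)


Luhn sum = 50
50 mod 10 = 0

Valid (Luhn sum mod 10 = 0)


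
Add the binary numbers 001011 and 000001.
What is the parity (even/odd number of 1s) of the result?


001011 = 11
000001 = 1
Sum = 12 = 1100
1s count = 2

even parity (2 ones in 1100)


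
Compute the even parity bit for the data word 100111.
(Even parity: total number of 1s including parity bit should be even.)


Number of 1s in data: 4
Parity bit: 0

0


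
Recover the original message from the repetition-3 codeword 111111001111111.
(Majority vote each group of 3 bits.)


Groups: 111, 111, 001, 111, 111
Majority votes: 11011

11011


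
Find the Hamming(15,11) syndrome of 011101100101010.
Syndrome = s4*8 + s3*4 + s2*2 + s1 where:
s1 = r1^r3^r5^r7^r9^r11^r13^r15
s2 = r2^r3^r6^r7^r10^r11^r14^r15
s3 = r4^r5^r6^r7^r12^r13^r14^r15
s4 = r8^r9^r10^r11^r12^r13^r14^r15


s1=0, s2=0, s3=1, s4=1

Syndrome = 12 (error at position 12)


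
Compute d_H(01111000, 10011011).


XOR: 11100011
Count of 1s: 5

5


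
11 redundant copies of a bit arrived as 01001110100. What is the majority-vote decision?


Ones: 5 out of 11
Threshold: 6

0 (5/11 voted 1)


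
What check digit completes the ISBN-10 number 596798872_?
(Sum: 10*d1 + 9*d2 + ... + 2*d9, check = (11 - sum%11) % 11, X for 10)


Weighted sum: 379
379 mod 11 = 5

Check digit: 6


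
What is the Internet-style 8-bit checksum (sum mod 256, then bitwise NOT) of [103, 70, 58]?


Sum = 231 mod 256 = 231
Complement = 24

24


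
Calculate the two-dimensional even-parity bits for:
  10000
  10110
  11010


Row parities: 111
Column parities: 11100

Row P: 111, Col P: 11100, Corner: 1


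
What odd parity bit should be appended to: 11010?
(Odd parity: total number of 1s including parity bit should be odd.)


Number of 1s in data: 3
Parity bit: 0

0


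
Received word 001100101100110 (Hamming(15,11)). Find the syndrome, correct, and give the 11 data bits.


Syndrome = 0: no error detected

Data: 10011100110 (no errors)


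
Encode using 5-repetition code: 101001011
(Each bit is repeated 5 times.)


Each bit -> 5 copies

111110000011111000000000011111000001111111111


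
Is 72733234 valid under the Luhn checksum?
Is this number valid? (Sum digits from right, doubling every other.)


Luhn sum = 33
33 mod 10 = 3

Invalid (Luhn sum mod 10 = 3)


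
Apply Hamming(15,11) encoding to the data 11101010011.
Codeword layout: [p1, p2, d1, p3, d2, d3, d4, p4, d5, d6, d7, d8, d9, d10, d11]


Parity bits: p1=1, p2=1, p3=0, p4=0

111011001010011


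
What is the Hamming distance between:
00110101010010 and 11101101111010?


XOR: 11011000101000
Count of 1s: 6

6


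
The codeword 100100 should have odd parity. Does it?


Number of 1s: 2

No, parity error (2 ones)


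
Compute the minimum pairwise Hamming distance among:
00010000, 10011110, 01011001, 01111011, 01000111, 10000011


Comparing all pairs, minimum distance: 2
Can detect 1 errors, correct 0 errors

2


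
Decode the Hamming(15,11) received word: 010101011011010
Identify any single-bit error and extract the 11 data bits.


Syndrome = 8: error at position 8

Data: 00101011010 (corrected bit 8)


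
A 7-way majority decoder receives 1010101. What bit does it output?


Ones: 4 out of 7
Threshold: 4

1 (4/7 voted 1)


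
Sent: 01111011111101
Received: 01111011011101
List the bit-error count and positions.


XOR: 00000000100000

1 error(s) at position(s): 8


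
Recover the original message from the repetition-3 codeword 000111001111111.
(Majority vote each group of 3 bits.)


Groups: 000, 111, 001, 111, 111
Majority votes: 01011

01011


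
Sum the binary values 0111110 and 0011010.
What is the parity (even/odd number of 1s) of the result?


0111110 = 62
0011010 = 26
Sum = 88 = 1011000
1s count = 3

odd parity (3 ones in 1011000)


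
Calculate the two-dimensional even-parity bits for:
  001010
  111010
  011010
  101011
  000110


Row parities: 00100
Column parities: 000111

Row P: 00100, Col P: 000111, Corner: 1


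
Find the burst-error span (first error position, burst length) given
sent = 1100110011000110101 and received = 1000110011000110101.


XOR: 0100000000000000000

Burst at position 1, length 1


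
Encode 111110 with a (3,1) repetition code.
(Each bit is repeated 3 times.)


Each bit -> 3 copies

111111111111111000


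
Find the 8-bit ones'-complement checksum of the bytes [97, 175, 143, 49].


Sum = 464 mod 256 = 208
Complement = 47

47


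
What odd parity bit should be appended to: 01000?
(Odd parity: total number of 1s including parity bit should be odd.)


Number of 1s in data: 1
Parity bit: 0

0


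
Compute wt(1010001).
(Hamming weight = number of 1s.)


Counting 1s in 1010001

3


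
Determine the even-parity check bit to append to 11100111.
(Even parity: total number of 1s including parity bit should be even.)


Number of 1s in data: 6
Parity bit: 0

0


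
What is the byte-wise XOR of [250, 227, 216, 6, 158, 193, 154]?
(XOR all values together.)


XOR chain: 250 ^ 227 ^ 216 ^ 6 ^ 158 ^ 193 ^ 154 = 2

2


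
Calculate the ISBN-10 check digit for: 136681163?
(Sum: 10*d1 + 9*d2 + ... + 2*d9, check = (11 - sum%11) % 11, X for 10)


Weighted sum: 208
208 mod 11 = 10

Check digit: 1


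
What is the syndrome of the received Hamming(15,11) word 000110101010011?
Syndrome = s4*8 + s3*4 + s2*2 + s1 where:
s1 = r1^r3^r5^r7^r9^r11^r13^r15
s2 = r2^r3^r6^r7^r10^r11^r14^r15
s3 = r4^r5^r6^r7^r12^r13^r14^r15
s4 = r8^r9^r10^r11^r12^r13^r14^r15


s1=1, s2=0, s3=1, s4=0

Syndrome = 5 (error at position 5)


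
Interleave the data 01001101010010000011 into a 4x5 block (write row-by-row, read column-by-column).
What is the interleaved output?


Matrix:
  01001
  10101
  00100
  00011
Read columns: 01001000011000011101

01001000011000011101


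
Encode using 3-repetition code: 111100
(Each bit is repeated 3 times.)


Each bit -> 3 copies

111111111111000000


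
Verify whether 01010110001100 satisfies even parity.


Number of 1s: 6

Yes, parity is correct (6 ones)


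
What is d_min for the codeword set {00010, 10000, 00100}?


Comparing all pairs, minimum distance: 2
Can detect 1 errors, correct 0 errors

2


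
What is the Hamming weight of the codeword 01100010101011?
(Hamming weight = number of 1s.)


Counting 1s in 01100010101011

7


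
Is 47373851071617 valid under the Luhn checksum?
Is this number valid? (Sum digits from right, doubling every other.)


Luhn sum = 68
68 mod 10 = 8

Invalid (Luhn sum mod 10 = 8)


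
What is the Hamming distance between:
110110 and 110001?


XOR: 000111
Count of 1s: 3

3


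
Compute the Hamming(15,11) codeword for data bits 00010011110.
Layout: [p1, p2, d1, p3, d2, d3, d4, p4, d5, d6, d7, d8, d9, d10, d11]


Parity bits: p1=1, p2=1, p3=0, p4=0

110000100011110


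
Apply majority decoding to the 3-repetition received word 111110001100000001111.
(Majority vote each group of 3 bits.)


Groups: 111, 110, 001, 100, 000, 001, 111
Majority votes: 1100001

1100001


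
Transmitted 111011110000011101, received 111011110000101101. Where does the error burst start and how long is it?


XOR: 000000000000110000

Burst at position 12, length 2


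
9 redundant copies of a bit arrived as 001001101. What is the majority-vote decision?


Ones: 4 out of 9
Threshold: 5

0 (4/9 voted 1)


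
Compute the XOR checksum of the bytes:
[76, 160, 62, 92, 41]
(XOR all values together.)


XOR chain: 76 ^ 160 ^ 62 ^ 92 ^ 41 = 167

167


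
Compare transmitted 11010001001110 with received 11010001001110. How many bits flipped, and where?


XOR: 00000000000000

0 errors (received matches sent)


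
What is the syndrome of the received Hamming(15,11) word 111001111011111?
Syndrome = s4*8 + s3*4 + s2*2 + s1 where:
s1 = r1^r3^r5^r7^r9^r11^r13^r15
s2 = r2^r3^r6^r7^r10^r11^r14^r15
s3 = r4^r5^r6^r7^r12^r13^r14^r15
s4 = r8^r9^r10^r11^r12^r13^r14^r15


s1=1, s2=1, s3=0, s4=1

Syndrome = 11 (error at position 11)


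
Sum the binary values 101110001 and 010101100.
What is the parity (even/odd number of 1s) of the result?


101110001 = 369
010101100 = 172
Sum = 541 = 1000011101
1s count = 5

odd parity (5 ones in 1000011101)


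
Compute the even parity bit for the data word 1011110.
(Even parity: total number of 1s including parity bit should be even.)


Number of 1s in data: 5
Parity bit: 1

1


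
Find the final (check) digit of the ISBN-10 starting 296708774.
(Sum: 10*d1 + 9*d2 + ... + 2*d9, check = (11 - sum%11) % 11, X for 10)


Weighted sum: 295
295 mod 11 = 9

Check digit: 2


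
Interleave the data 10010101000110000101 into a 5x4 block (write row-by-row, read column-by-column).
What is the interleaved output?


Matrix:
  1001
  0101
  0001
  1000
  0101
Read columns: 10010010010000011101

10010010010000011101


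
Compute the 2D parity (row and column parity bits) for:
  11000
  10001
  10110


Row parities: 001
Column parities: 11111

Row P: 001, Col P: 11111, Corner: 1


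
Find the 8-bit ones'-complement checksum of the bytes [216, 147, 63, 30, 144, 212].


Sum = 812 mod 256 = 44
Complement = 211

211


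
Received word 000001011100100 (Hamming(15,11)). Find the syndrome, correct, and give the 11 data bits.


Syndrome = 0: no error detected

Data: 00101100100 (no errors)


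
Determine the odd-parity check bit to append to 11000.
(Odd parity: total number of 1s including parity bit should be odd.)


Number of 1s in data: 2
Parity bit: 1

1


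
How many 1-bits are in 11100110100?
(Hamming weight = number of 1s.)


Counting 1s in 11100110100

6


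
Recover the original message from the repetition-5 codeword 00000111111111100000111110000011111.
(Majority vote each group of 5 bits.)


Groups: 00000, 11111, 11111, 00000, 11111, 00000, 11111
Majority votes: 0110101

0110101


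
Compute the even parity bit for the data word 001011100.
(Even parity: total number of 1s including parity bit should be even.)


Number of 1s in data: 4
Parity bit: 0

0


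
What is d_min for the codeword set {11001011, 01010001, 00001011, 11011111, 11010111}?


Comparing all pairs, minimum distance: 1
Can detect 0 errors, correct 0 errors

1


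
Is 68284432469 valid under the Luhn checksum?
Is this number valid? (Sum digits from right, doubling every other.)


Luhn sum = 57
57 mod 10 = 7

Invalid (Luhn sum mod 10 = 7)


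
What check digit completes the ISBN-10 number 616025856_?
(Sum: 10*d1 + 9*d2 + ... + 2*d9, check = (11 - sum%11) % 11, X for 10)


Weighted sum: 213
213 mod 11 = 4

Check digit: 7


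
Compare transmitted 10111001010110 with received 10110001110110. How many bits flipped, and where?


XOR: 00001000100000

2 error(s) at position(s): 4, 8


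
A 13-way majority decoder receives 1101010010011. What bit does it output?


Ones: 7 out of 13
Threshold: 7

1 (7/13 voted 1)


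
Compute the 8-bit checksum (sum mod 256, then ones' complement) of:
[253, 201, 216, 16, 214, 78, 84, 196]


Sum = 1258 mod 256 = 234
Complement = 21

21


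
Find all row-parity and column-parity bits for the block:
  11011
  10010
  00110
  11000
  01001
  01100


Row parities: 000000
Column parities: 10010

Row P: 000000, Col P: 10010, Corner: 0


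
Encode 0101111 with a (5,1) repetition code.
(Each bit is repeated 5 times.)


Each bit -> 5 copies

00000111110000011111111111111111111


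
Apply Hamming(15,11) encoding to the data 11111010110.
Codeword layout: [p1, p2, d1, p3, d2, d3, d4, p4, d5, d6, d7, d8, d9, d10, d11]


Parity bits: p1=0, p2=1, p3=1, p4=0

011111101010110


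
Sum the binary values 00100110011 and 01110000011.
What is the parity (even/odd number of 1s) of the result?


00100110011 = 307
01110000011 = 899
Sum = 1206 = 10010110110
1s count = 6

even parity (6 ones in 10010110110)


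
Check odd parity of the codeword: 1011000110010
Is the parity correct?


Number of 1s: 6

No, parity error (6 ones)


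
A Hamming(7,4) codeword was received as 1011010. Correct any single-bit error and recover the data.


Syndrome = 0: no error detected

Data: 1010 (no errors)


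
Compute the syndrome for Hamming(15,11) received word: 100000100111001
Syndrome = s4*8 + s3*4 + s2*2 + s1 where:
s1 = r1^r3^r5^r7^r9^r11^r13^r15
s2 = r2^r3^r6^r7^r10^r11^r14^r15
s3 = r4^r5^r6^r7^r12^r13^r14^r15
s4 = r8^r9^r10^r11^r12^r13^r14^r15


s1=0, s2=0, s3=1, s4=0

Syndrome = 4 (error at position 4)


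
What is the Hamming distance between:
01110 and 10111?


XOR: 11001
Count of 1s: 3

3


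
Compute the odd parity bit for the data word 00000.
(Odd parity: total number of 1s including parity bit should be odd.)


Number of 1s in data: 0
Parity bit: 1

1


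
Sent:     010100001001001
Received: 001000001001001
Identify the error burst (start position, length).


XOR: 011100000000000

Burst at position 1, length 3


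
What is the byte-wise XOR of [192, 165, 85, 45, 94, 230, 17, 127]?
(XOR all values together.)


XOR chain: 192 ^ 165 ^ 85 ^ 45 ^ 94 ^ 230 ^ 17 ^ 127 = 203

203


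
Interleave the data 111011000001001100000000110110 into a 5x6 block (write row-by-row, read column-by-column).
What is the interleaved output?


Matrix:
  111011
  000001
  001100
  000000
  110110
Read columns: 100011000110100001011000111000

100011000110100001011000111000


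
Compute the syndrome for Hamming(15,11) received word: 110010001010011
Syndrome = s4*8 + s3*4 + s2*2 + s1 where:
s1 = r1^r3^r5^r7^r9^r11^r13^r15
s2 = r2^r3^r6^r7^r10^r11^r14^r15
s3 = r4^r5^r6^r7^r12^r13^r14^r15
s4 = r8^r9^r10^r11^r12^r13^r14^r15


s1=1, s2=0, s3=1, s4=0

Syndrome = 5 (error at position 5)


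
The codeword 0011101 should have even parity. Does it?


Number of 1s: 4

Yes, parity is correct (4 ones)


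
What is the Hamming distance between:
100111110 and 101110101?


XOR: 001001011
Count of 1s: 4

4


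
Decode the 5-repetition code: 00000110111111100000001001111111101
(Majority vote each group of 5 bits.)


Groups: 00000, 11011, 11111, 00000, 00100, 11111, 11101
Majority votes: 0110011

0110011


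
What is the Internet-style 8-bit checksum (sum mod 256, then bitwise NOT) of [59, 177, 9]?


Sum = 245 mod 256 = 245
Complement = 10

10


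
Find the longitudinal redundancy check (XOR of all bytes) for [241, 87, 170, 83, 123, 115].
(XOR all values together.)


XOR chain: 241 ^ 87 ^ 170 ^ 83 ^ 123 ^ 115 = 87

87


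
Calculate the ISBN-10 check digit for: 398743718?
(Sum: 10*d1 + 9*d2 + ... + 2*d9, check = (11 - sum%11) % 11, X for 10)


Weighted sum: 310
310 mod 11 = 2

Check digit: 9


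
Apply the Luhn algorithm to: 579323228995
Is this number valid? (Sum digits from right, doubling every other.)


Luhn sum = 63
63 mod 10 = 3

Invalid (Luhn sum mod 10 = 3)


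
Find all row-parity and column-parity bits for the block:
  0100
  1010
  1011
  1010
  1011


Row parities: 10101
Column parities: 0100

Row P: 10101, Col P: 0100, Corner: 1


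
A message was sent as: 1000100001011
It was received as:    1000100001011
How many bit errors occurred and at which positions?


XOR: 0000000000000

0 errors (received matches sent)


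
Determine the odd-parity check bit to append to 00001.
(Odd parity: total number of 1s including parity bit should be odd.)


Number of 1s in data: 1
Parity bit: 0

0


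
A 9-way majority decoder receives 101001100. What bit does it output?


Ones: 4 out of 9
Threshold: 5

0 (4/9 voted 1)


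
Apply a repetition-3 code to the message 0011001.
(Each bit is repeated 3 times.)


Each bit -> 3 copies

000000111111000000111


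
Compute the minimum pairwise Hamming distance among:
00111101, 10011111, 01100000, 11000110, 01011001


Comparing all pairs, minimum distance: 3
Can detect 2 errors, correct 1 errors

3


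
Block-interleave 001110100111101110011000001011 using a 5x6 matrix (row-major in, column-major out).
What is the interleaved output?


Matrix:
  001110
  100111
  101110
  011000
  001011
Read columns: 011000001010111111001110101001

011000001010111111001110101001


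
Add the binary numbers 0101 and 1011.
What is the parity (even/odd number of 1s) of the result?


0101 = 5
1011 = 11
Sum = 16 = 10000
1s count = 1

odd parity (1 ones in 10000)


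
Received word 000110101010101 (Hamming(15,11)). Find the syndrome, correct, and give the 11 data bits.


Syndrome = 6: error at position 6

Data: 01111010101 (corrected bit 6)


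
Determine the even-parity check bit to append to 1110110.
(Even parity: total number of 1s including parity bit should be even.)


Number of 1s in data: 5
Parity bit: 1

1


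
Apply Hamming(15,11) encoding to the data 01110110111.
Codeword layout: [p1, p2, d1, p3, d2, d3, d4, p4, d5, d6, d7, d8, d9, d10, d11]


Parity bits: p1=1, p2=0, p3=0, p4=1

100011110110111


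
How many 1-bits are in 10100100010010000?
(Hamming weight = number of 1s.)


Counting 1s in 10100100010010000

5


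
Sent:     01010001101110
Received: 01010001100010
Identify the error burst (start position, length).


XOR: 00000000001100

Burst at position 10, length 2


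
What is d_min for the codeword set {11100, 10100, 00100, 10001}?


Comparing all pairs, minimum distance: 1
Can detect 0 errors, correct 0 errors

1


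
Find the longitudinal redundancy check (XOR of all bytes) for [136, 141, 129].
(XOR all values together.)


XOR chain: 136 ^ 141 ^ 129 = 132

132


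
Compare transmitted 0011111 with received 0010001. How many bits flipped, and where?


XOR: 0001110

3 error(s) at position(s): 3, 4, 5


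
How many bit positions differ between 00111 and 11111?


XOR: 11000
Count of 1s: 2

2


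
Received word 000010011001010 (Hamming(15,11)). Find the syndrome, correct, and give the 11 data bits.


Syndrome = 6: error at position 6

Data: 01101001010 (corrected bit 6)


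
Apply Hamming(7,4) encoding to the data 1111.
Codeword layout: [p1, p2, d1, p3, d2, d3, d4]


Parity bits: p1=1, p2=1, p3=1

1111111


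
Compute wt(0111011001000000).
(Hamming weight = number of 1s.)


Counting 1s in 0111011001000000

6


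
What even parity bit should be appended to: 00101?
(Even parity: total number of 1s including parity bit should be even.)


Number of 1s in data: 2
Parity bit: 0

0


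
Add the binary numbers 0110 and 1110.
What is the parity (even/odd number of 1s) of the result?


0110 = 6
1110 = 14
Sum = 20 = 10100
1s count = 2

even parity (2 ones in 10100)


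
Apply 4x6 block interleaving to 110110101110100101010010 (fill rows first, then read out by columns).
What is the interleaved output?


Matrix:
  110110
  101110
  100101
  010010
Read columns: 111010010100111011010010

111010010100111011010010


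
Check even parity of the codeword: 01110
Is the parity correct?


Number of 1s: 3

No, parity error (3 ones)


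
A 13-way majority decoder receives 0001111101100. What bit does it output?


Ones: 7 out of 13
Threshold: 7

1 (7/13 voted 1)


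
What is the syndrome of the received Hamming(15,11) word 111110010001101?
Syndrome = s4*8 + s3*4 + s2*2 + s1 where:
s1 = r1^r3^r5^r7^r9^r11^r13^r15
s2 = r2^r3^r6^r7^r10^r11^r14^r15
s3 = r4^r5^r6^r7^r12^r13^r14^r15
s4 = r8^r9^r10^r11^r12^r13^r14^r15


s1=1, s2=1, s3=1, s4=0

Syndrome = 7 (error at position 7)


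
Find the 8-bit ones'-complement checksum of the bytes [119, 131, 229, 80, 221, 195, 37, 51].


Sum = 1063 mod 256 = 39
Complement = 216

216


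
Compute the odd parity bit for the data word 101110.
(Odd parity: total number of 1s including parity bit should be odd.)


Number of 1s in data: 4
Parity bit: 1

1


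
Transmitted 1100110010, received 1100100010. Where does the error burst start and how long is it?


XOR: 0000010000

Burst at position 5, length 1


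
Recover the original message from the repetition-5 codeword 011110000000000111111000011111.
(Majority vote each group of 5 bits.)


Groups: 01111, 00000, 00000, 11111, 10000, 11111
Majority votes: 100101

100101


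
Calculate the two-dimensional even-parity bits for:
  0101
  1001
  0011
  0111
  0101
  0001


Row parities: 000101
Column parities: 1100

Row P: 000101, Col P: 1100, Corner: 0


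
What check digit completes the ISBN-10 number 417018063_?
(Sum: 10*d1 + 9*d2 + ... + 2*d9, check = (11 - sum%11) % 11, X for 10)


Weighted sum: 175
175 mod 11 = 10

Check digit: 1


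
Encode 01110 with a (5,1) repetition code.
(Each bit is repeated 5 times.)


Each bit -> 5 copies

0000011111111111111100000


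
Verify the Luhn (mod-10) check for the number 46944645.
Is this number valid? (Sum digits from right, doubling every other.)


Luhn sum = 54
54 mod 10 = 4

Invalid (Luhn sum mod 10 = 4)


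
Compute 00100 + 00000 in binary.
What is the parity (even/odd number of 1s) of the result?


00100 = 4
00000 = 0
Sum = 4 = 100
1s count = 1

odd parity (1 ones in 100)


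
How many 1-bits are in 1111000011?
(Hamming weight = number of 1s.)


Counting 1s in 1111000011

6


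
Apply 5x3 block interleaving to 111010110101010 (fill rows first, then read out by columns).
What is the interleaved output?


Matrix:
  111
  010
  110
  101
  010
Read columns: 101101110110010

101101110110010


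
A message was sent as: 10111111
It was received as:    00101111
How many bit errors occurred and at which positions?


XOR: 10010000

2 error(s) at position(s): 0, 3


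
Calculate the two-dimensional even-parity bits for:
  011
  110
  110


Row parities: 000
Column parities: 011

Row P: 000, Col P: 011, Corner: 0


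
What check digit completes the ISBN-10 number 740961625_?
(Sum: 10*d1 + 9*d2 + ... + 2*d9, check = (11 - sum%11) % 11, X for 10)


Weighted sum: 250
250 mod 11 = 8

Check digit: 3


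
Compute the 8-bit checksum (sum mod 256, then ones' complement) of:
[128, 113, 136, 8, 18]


Sum = 403 mod 256 = 147
Complement = 108

108


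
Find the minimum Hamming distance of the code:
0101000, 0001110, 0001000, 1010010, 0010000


Comparing all pairs, minimum distance: 1
Can detect 0 errors, correct 0 errors

1


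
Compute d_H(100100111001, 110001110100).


XOR: 010101001101
Count of 1s: 6

6


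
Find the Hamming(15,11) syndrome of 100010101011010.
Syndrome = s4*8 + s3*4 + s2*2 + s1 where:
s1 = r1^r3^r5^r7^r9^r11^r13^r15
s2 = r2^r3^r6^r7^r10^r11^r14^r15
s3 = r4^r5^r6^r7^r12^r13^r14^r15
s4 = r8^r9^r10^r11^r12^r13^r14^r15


s1=1, s2=1, s3=0, s4=0

Syndrome = 3 (error at position 3)


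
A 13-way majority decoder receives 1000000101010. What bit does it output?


Ones: 4 out of 13
Threshold: 7

0 (4/13 voted 1)


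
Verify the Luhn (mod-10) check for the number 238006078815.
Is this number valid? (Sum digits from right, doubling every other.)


Luhn sum = 49
49 mod 10 = 9

Invalid (Luhn sum mod 10 = 9)


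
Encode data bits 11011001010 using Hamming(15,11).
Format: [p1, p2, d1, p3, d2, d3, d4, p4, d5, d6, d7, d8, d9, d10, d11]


Parity bits: p1=0, p2=1, p3=0, p4=1

011010111001010


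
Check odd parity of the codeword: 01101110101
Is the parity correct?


Number of 1s: 7

Yes, parity is correct (7 ones)


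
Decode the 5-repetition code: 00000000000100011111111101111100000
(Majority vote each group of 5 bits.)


Groups: 00000, 00000, 01000, 11111, 11110, 11111, 00000
Majority votes: 0001110

0001110


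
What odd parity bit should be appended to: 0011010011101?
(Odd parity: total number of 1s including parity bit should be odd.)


Number of 1s in data: 7
Parity bit: 0

0


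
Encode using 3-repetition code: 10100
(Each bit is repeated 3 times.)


Each bit -> 3 copies

111000111000000


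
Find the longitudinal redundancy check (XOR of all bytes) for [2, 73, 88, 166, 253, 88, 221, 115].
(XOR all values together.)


XOR chain: 2 ^ 73 ^ 88 ^ 166 ^ 253 ^ 88 ^ 221 ^ 115 = 190

190


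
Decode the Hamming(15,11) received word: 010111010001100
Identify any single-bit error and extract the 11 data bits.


Syndrome = 12: error at position 12

Data: 01100000100 (corrected bit 12)


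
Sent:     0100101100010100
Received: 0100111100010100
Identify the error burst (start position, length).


XOR: 0000010000000000

Burst at position 5, length 1


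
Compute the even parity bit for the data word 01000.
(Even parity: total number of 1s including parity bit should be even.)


Number of 1s in data: 1
Parity bit: 1

1


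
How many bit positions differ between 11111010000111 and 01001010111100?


XOR: 10110000111011
Count of 1s: 8

8


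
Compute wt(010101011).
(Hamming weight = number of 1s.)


Counting 1s in 010101011

5


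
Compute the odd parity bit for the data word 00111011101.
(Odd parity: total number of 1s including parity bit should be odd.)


Number of 1s in data: 7
Parity bit: 0

0


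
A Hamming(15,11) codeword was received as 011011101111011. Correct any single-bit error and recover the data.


Syndrome = 0: no error detected

Data: 11111111011 (no errors)


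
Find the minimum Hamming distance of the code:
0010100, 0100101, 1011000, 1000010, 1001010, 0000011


Comparing all pairs, minimum distance: 1
Can detect 0 errors, correct 0 errors

1
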